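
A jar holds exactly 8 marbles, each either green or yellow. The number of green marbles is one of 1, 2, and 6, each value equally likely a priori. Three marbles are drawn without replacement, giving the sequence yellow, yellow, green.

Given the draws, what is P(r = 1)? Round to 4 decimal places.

0.3684

The likelihood of the observed sequence under each hypothesis: P(data | r = 1) = (7/8)(6/7)(1/6) = 1/8; P(data | r = 2) = (6/8)(5/7)(2/6) = 5/28; P(data | r = 6) = (2/8)(1/7)(6/6) = 1/28.
The prior-weighted likelihoods are 1/3 · 1/8 = 1/24, 1/3 · 5/28 = 5/84, 1/3 · 1/28 = 1/84; these sum to 19/168.
So P(r = 1 | data) = (1/24) / (19/168) = 7/19.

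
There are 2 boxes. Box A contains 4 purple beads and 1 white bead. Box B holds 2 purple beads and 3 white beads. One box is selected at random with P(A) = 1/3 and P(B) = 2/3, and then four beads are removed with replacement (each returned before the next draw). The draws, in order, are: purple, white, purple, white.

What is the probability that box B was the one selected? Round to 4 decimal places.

0.8182

The likelihood of the observed sequence under each hypothesis: P(data | box A) = (4/5)(1/5)(4/5)(1/5) = 0.0256; P(data | box B) = (2/5)(3/5)(2/5)(3/5) = 0.0576.
The prior-weighted likelihoods are 1/3 · 0.0256 = 0.0085333, 2/3 · 0.0576 = 0.0384; summing to 0.046933.
So P(box B | data) = (0.0384) / (0.046933) = 0.81818.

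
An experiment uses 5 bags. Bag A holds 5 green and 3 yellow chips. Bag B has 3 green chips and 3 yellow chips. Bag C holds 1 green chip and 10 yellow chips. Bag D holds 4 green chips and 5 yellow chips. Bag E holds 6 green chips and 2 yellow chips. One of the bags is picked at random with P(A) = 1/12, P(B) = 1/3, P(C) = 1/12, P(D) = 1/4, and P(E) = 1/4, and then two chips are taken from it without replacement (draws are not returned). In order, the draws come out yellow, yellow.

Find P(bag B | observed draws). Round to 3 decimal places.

0.300

Compute the likelihood of the observed sequence for each case: P(data | bag A) = (3/8)(2/7) = 0.10714; P(data | bag B) = (3/6)(2/5) = 0.2; P(data | bag C) = (10/11)(9/10) = 0.81818; P(data | bag D) = (5/9)(4/8) = 0.27778; P(data | bag E) = (2/8)(1/7) = 0.035714.
The prior-weighted likelihoods are 1/12 · 0.10714 = 0.0089286, 1/3 · 0.2 = 0.066667, 1/12 · 0.81818 = 0.068182, 1/4 · 0.27778 = 0.069444, 1/4 · 0.035714 = 0.0089286; with total 0.22215.
So P(bag B | data) = (0.066667) / (0.22215) = 0.3001.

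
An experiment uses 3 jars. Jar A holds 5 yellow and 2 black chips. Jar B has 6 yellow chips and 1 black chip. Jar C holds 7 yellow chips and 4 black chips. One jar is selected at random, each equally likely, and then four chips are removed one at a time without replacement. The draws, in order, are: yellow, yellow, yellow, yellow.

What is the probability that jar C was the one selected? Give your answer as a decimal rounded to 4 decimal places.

Compute the likelihood of the observed sequence for each case: P(data | jar A) = (5/7)(4/6)(3/5)(2/4) = 0.14286; P(data | jar B) = (6/7)(5/6)(4/5)(3/4) = 0.42857; P(data | jar C) = (7/11)(6/10)(5/9)(4/8) = 0.10606.
The prior-weighted likelihoods are 1/3 · 0.14286 = 0.047619, 1/3 · 0.42857 = 0.14286, 1/3 · 0.10606 = 0.035354; with total 0.22583.
Therefore the posterior P(jar C | data) = (0.035354) / (0.22583) = 0.15655.

0.1565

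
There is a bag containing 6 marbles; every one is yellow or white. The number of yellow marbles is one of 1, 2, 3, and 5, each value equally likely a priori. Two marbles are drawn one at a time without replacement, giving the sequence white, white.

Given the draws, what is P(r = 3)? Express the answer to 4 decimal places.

0.1579

Under each hypothesis, the probability of the observed sequence is: P(data | r = 1) = (5/6)(4/5) = 2/3; P(data | r = 2) = (4/6)(3/5) = 2/5; P(data | r = 3) = (3/6)(2/5) = 1/5; P(data | r = 5) = (1/6)(0/5) = 0.
The prior-weighted likelihoods are 1/4 · 2/3 = 1/6, 1/4 · 2/5 = 1/10, 1/4 · 1/5 = 1/20, 1/4 · 0 = 0; these sum to 19/60.
By Bayes' rule, P(r = 3 | data) = (1/20) / (19/60) = 3/19.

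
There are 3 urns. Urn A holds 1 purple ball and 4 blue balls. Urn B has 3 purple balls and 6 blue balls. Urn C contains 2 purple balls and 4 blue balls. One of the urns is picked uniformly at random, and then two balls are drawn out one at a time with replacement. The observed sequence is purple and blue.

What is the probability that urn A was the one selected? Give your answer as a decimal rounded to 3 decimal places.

0.265

Under each hypothesis, the probability of the observed sequence is: P(data | urn A) = (1/5)(4/5) = 4/25; P(data | urn B) = (3/9)(6/9) = 2/9; P(data | urn C) = (2/6)(4/6) = 2/9.
Weighting by the prior gives 1/3 · 4/25 = 4/75, 1/3 · 2/9 = 2/27, 1/3 · 2/9 = 2/27; with total 136/675.
Hence P(urn A | data) = (4/75) / (136/675) = 9/34.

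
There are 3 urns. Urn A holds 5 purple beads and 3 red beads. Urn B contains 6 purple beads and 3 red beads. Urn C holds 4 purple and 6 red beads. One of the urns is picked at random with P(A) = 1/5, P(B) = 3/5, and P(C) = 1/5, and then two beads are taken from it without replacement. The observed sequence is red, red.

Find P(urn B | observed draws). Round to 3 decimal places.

0.362

For each hypothesis, P(data | H) works out to: P(data | urn A) = (3/8)(2/7) = 3/28; P(data | urn B) = (3/9)(2/8) = 1/12; P(data | urn C) = (6/10)(5/9) = 1/3.
The prior-weighted likelihoods are 1/5 · 3/28 = 3/140, 3/5 · 1/12 = 1/20, 1/5 · 1/3 = 1/15; these sum to 29/210.
Therefore the posterior P(urn B | data) = (1/20) / (29/210) = 21/58.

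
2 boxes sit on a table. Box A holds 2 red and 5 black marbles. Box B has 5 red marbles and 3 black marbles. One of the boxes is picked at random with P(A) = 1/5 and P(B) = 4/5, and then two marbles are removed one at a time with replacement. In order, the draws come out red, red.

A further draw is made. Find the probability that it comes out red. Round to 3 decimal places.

Compute the likelihood of the observed sequence for each case: P(data | box A) = (2/7)(2/7) = 0.081633; P(data | box B) = (5/8)(5/8) = 0.39062.
The prior-weighted likelihoods are 1/5 · 0.081633 = 0.016327, 4/5 · 0.39062 = 0.3125; with total 0.32883.
The posterior is then P(box A | data) = 0.049651, P(box B | data) = 0.95035.
The predictive probability is P(red next | data) = (2/7)(0.049651) + (5/8)(0.95035) = 0.60815.

0.608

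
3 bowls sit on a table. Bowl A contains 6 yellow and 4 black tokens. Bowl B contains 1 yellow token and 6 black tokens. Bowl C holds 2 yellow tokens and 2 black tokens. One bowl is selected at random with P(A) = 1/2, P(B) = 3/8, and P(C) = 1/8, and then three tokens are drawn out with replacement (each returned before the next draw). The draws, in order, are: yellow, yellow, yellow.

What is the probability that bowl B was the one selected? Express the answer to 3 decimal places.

0.009

The likelihood of the observed sequence under each hypothesis: P(data | bowl A) = (6/10)(6/10)(6/10) = 0.216; P(data | bowl B) = (1/7)(1/7)(1/7) = 0.0029155; P(data | bowl C) = (2/4)(2/4)(2/4) = 0.125.
Weighting by the prior gives 1/2 · 0.216 = 0.108, 3/8 · 0.0029155 = 0.0010933, 1/8 · 0.125 = 0.015625; summing to 0.12472.
By Bayes' rule, P(bowl B | data) = (0.0010933) / (0.12472) = 0.0087661.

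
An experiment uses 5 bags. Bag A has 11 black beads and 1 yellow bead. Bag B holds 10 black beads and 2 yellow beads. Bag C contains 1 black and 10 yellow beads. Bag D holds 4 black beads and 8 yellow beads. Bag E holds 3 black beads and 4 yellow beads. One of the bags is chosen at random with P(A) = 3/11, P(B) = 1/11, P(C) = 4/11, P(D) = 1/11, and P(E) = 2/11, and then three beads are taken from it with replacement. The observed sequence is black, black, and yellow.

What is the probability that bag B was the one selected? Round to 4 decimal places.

0.1809

The likelihood of the observed sequence under each hypothesis: P(data | bag A) = (11/12)(11/12)(1/12) = 0.070023; P(data | bag B) = (10/12)(10/12)(2/12) = 0.11574; P(data | bag C) = (1/11)(1/11)(10/11) = 0.0075131; P(data | bag D) = (4/12)(4/12)(8/12) = 0.074074; P(data | bag E) = (3/7)(3/7)(4/7) = 0.10496.
Weighting by the prior gives 3/11 · 0.070023 = 0.019097, 1/11 · 0.11574 = 0.010522, 4/11 · 0.0075131 = 0.0027321, 1/11 · 0.074074 = 0.006734, 2/11 · 0.10496 = 0.019083; these sum to 0.058168.
By Bayes' rule, P(bag B | data) = (0.010522) / (0.058168) = 0.18089.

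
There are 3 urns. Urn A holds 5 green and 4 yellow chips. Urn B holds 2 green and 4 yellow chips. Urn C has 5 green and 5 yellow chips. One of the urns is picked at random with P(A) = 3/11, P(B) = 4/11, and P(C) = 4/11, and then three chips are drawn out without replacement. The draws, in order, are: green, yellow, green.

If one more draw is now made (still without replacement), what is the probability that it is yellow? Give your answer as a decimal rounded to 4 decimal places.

0.6333

Under each hypothesis, the probability of the observed sequence is: P(data | urn A) = (5/9)(4/8)(4/7) = 0.15873; P(data | urn B) = (2/6)(4/5)(1/4) = 0.066667; P(data | urn C) = (5/10)(5/9)(4/8) = 0.13889.
Multiplying each by its prior: 3/11 · 0.15873 = 0.04329, 4/11 · 0.066667 = 0.024242, 4/11 · 0.13889 = 0.050505; with total 0.11804.
The posterior is then P(urn A | data) = 0.36675, P(urn B | data) = 0.20538, P(urn C | data) = 0.42787.
Averaging over the posterior, P(yellow next | data) = (1/2)(0.36675) + (1)(0.20538) + (4/7)(0.42787) = 0.63325.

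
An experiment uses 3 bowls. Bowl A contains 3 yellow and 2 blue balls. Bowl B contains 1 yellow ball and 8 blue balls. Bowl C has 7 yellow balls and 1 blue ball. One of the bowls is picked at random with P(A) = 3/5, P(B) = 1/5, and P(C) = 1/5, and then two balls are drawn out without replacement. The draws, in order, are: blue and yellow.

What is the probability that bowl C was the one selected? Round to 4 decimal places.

For each hypothesis, P(data | H) works out to: P(data | bowl A) = (2/5)(3/4) = 0.3; P(data | bowl B) = (8/9)(1/8) = 0.11111; P(data | bowl C) = (1/8)(7/7) = 0.125.
Weighting by the prior gives 3/5 · 0.3 = 0.18, 1/5 · 0.11111 = 0.022222, 1/5 · 0.125 = 0.025; these sum to 0.22722.
So P(bowl C | data) = (0.025) / (0.22722) = 0.11002.

0.1100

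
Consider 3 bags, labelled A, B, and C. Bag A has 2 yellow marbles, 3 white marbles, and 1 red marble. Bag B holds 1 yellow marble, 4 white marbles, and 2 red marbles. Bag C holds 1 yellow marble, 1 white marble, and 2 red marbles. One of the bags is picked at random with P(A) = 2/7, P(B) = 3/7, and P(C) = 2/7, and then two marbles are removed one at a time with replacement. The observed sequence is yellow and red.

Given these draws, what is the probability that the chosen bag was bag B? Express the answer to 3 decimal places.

0.253

The likelihood of the observed sequence under each hypothesis: P(data | bag A) = (2/6)(1/6) = 0.055556; P(data | bag B) = (1/7)(2/7) = 0.040816; P(data | bag C) = (1/4)(2/4) = 0.125.
Weighting by the prior gives 2/7 · 0.055556 = 0.015873, 3/7 · 0.040816 = 0.017493, 2/7 · 0.125 = 0.035714; with total 0.06908.
By Bayes' rule, P(bag B | data) = (0.017493) / (0.06908) = 0.25322.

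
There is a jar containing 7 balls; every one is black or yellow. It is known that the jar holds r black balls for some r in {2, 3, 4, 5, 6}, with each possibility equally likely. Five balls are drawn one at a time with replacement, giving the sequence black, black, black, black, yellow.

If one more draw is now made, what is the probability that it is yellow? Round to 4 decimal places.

For each hypothesis, P(data | H) works out to: P(data | r = 2) = (2/7)(2/7)(2/7)(2/7)(5/7) = 0.0047599; P(data | r = 3) = (3/7)(3/7)(3/7)(3/7)(4/7) = 0.019278; P(data | r = 4) = (4/7)(4/7)(4/7)(4/7)(3/7) = 0.045695; P(data | r = 5) = (5/7)(5/7)(5/7)(5/7)(2/7) = 0.074374; P(data | r = 6) = (6/7)(6/7)(6/7)(6/7)(1/7) = 0.077111.
Weighting by the prior gives 1/5 · 0.0047599 = 0.00095198, 1/5 · 0.019278 = 0.0038555, 1/5 · 0.045695 = 0.009139, 1/5 · 0.074374 = 0.014875, 1/5 · 0.077111 = 0.015422; these sum to 0.044243.
The posterior is then P(r = 2 | data) = 0.021517, P(r = 3 | data) = 0.087144, P(r = 4 | data) = 0.20656, P(r = 5 | data) = 0.3362, P(r = 6 | data) = 0.34857.
The predictive probability is P(yellow next | data) = (5/7)(0.021517) + (4/7)(0.087144) + (3/7)(0.20656) + (2/7)(0.3362) + (1/7)(0.34857) = 0.29955.

0.2995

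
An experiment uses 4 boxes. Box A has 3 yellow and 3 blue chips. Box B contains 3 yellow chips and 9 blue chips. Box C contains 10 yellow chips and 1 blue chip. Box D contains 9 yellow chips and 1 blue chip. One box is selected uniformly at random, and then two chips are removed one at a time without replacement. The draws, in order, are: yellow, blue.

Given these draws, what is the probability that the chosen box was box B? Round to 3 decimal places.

0.294

The likelihood of the observed sequence under each hypothesis: P(data | box A) = (3/6)(3/5) = 3/10; P(data | box B) = (3/12)(9/11) = 9/44; P(data | box C) = (10/11)(1/10) = 1/11; P(data | box D) = (9/10)(1/9) = 1/10.
The prior-weighted likelihoods are 1/4 · 3/10 = 3/40, 1/4 · 9/44 = 9/176, 1/4 · 1/11 = 1/44, 1/4 · 1/10 = 1/40; these sum to 153/880.
So P(box B | data) = (9/176) / (153/880) = 5/17.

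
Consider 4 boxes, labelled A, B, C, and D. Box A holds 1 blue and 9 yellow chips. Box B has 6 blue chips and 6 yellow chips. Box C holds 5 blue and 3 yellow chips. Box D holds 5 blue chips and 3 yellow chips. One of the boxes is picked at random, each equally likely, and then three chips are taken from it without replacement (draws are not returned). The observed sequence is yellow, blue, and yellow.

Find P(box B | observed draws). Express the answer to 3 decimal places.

Compute the likelihood of the observed sequence for each case: P(data | box A) = (9/10)(1/9)(8/8) = 0.1; P(data | box B) = (6/12)(6/11)(5/10) = 0.13636; P(data | box C) = (3/8)(5/7)(2/6) = 0.089286; P(data | box D) = (3/8)(5/7)(2/6) = 0.089286.
Multiplying each by its prior: 1/4 · 0.1 = 0.025, 1/4 · 0.13636 = 0.034091, 1/4 · 0.089286 = 0.022321, 1/4 · 0.089286 = 0.022321; with total 0.10373.
By Bayes' rule, P(box B | data) = (0.034091) / (0.10373) = 0.32864.

0.329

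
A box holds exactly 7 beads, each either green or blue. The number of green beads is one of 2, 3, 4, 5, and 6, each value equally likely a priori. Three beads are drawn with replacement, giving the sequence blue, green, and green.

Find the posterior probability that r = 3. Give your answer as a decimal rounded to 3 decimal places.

0.189

Under each hypothesis, the probability of the observed sequence is: P(data | r = 2) = (5/7)(2/7)(2/7) = 0.058309; P(data | r = 3) = (4/7)(3/7)(3/7) = 0.10496; P(data | r = 4) = (3/7)(4/7)(4/7) = 0.13994; P(data | r = 5) = (2/7)(5/7)(5/7) = 0.14577; P(data | r = 6) = (1/7)(6/7)(6/7) = 0.10496.
Weighting by the prior gives 1/5 · 0.058309 = 0.011662, 1/5 · 0.10496 = 0.020991, 1/5 · 0.13994 = 0.027988, 1/5 · 0.14577 = 0.029155, 1/5 · 0.10496 = 0.020991; with total 0.11079.
So P(r = 3 | data) = (0.020991) / (0.11079) = 0.18947.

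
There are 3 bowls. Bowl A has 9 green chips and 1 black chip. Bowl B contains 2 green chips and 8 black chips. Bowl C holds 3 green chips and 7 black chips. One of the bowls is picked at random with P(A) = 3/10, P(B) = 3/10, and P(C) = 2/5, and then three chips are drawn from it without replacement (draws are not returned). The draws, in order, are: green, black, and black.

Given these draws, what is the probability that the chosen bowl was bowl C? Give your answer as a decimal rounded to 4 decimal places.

0.6000

Compute the likelihood of the observed sequence for each case: P(data | bowl A) = (9/10)(1/9)(0/8) = 0; P(data | bowl B) = (2/10)(8/9)(7/8) = 7/45; P(data | bowl C) = (3/10)(7/9)(6/8) = 7/40.
Weighting by the prior gives 3/10 · 0 = 0, 3/10 · 7/45 = 7/150, 2/5 · 7/40 = 7/100; with total 7/60.
Hence P(bowl C | data) = (7/100) / (7/60) = 3/5.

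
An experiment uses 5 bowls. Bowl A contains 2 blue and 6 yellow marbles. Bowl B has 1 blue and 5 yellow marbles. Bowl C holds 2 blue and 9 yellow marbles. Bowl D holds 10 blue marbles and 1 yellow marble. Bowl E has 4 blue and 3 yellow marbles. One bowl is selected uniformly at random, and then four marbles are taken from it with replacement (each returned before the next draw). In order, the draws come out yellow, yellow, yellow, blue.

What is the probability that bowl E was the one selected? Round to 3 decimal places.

Under each hypothesis, the probability of the observed sequence is: P(data | bowl A) = (6/8)(6/8)(6/8)(2/8) = 0.10547; P(data | bowl B) = (5/6)(5/6)(5/6)(1/6) = 0.096451; P(data | bowl C) = (9/11)(9/11)(9/11)(2/11) = 0.099583; P(data | bowl D) = (1/11)(1/11)(1/11)(10/11) = 0.00068301; P(data | bowl E) = (3/7)(3/7)(3/7)(4/7) = 0.044981.
Weighting by the prior gives 1/5 · 0.10547 = 0.021094, 1/5 · 0.096451 = 0.01929, 1/5 · 0.099583 = 0.019917, 1/5 · 0.00068301 = 0.0001366, 1/5 · 0.044981 = 0.0089963; these sum to 0.069433.
Therefore the posterior P(bowl E | data) = (0.0089963) / (0.069433) = 0.12957.

0.130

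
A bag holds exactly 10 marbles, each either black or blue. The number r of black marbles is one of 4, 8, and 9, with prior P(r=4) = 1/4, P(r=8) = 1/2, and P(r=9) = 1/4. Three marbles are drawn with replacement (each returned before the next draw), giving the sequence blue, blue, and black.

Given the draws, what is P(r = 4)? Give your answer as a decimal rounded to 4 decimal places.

The likelihood of the observed sequence under each hypothesis: P(data | r = 4) = (6/10)(6/10)(4/10) = 0.144; P(data | r = 8) = (2/10)(2/10)(8/10) = 0.032; P(data | r = 9) = (1/10)(1/10)(9/10) = 0.009.
Weighting by the prior gives 1/4 · 0.144 = 0.036, 1/2 · 0.032 = 0.016, 1/4 · 0.009 = 0.00225; summing to 0.05425.
Therefore the posterior P(r = 4 | data) = (0.036) / (0.05425) = 0.66359.

0.6636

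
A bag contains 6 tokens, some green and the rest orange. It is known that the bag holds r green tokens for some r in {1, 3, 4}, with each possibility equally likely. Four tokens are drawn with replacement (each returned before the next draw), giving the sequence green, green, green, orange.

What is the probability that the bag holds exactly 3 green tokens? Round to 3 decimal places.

Compute the likelihood of the observed sequence for each case: P(data | r = 1) = (1/6)(1/6)(1/6)(5/6) = 0.003858; P(data | r = 3) = (3/6)(3/6)(3/6)(3/6) = 0.0625; P(data | r = 4) = (4/6)(4/6)(4/6)(2/6) = 0.098765.
The prior-weighted likelihoods are 1/3 · 0.003858 = 0.001286, 1/3 · 0.0625 = 0.020833, 1/3 · 0.098765 = 0.032922; summing to 0.055041.
Hence P(r = 3 | data) = (0.020833) / (0.055041) = 0.3785.

0.379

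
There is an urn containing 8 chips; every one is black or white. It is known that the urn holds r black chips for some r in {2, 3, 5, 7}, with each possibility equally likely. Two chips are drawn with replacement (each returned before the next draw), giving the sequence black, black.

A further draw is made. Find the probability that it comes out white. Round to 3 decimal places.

Under each hypothesis, the probability of the observed sequence is: P(data | r = 2) = (2/8)(2/8) = 1/16; P(data | r = 3) = (3/8)(3/8) = 9/64; P(data | r = 5) = (5/8)(5/8) = 25/64; P(data | r = 7) = (7/8)(7/8) = 49/64.
The prior-weighted likelihoods are 1/4 · 1/16 = 1/64, 1/4 · 9/64 = 9/256, 1/4 · 25/64 = 25/256, 1/4 · 49/64 = 49/256; summing to 87/256.
The posterior is then P(r = 2 | data) = 4/87, P(r = 3 | data) = 3/29, P(r = 5 | data) = 25/87, P(r = 7 | data) = 49/87.
Averaging over the posterior, P(white next | data) = (3/4)(4/87) + (5/8)(3/29) + (3/8)(25/87) + (1/8)(49/87) = 193/696.

0.277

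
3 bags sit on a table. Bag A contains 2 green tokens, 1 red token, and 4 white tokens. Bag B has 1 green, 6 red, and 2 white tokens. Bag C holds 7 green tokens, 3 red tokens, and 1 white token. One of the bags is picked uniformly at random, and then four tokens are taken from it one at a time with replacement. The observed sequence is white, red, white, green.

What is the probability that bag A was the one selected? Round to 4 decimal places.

0.7235

For each hypothesis, P(data | H) works out to: P(data | bag A) = (4/7)(1/7)(4/7)(2/7) = 0.013328; P(data | bag B) = (2/9)(6/9)(2/9)(1/9) = 0.003658; P(data | bag C) = (1/11)(3/11)(1/11)(7/11) = 0.0014343.
Multiplying each by its prior: 1/3 · 0.013328 = 0.0044426, 1/3 · 0.003658 = 0.0012193, 1/3 · 0.0014343 = 0.00047811; summing to 0.00614.
By Bayes' rule, P(bag A | data) = (0.0044426) / (0.00614) = 0.72355.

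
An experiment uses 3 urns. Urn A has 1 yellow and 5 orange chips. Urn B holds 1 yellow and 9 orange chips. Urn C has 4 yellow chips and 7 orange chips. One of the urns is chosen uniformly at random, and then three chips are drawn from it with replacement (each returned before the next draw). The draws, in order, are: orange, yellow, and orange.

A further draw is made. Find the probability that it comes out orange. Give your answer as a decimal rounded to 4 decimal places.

Compute the likelihood of the observed sequence for each case: P(data | urn A) = (5/6)(1/6)(5/6) = 0.11574; P(data | urn B) = (9/10)(1/10)(9/10) = 0.081; P(data | urn C) = (7/11)(4/11)(7/11) = 0.14726.
Weighting by the prior gives 1/3 · 0.11574 = 0.03858, 1/3 · 0.081 = 0.027, 1/3 · 0.14726 = 0.049086; summing to 0.11467.
The posterior is then P(urn A | data) = 0.33646, P(urn B | data) = 0.23547, P(urn C | data) = 0.42808.
So P(orange next | data) = Σ P(orange next | H) P(H | data) = (5/6)(0.33646) + (9/10)(0.23547) + (7/11)(0.42808) = 0.76471.

0.7647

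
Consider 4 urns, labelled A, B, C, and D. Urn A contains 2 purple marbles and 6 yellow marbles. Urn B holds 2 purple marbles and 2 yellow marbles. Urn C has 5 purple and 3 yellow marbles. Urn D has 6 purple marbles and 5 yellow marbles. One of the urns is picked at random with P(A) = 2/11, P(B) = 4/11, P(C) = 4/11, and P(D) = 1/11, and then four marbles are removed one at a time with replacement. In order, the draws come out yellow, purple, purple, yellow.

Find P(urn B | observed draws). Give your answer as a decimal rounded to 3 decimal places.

Compute the likelihood of the observed sequence for each case: P(data | urn A) = (6/8)(2/8)(2/8)(6/8) = 0.035156; P(data | urn B) = (2/4)(2/4)(2/4)(2/4) = 0.0625; P(data | urn C) = (3/8)(5/8)(5/8)(3/8) = 0.054932; P(data | urn D) = (5/11)(6/11)(6/11)(5/11) = 0.061471.
Weighting by the prior gives 2/11 · 0.035156 = 0.006392, 4/11 · 0.0625 = 0.022727, 4/11 · 0.054932 = 0.019975, 1/11 · 0.061471 = 0.0055883; with total 0.054683.
Hence P(urn B | data) = (0.022727) / (0.054683) = 0.41562.

0.416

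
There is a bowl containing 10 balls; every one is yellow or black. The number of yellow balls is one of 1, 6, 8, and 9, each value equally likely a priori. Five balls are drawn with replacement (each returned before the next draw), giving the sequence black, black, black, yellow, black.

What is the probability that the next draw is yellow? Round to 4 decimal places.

Compute the likelihood of the observed sequence for each case: P(data | r = 1) = (9/10)(9/10)(9/10)(1/10)(9/10) = 0.06561; P(data | r = 6) = (4/10)(4/10)(4/10)(6/10)(4/10) = 0.01536; P(data | r = 8) = (2/10)(2/10)(2/10)(8/10)(2/10) = 0.00128; P(data | r = 9) = (1/10)(1/10)(1/10)(9/10)(1/10) = 9e-05.
Multiplying each by its prior: 1/4 · 0.06561 = 0.016403, 1/4 · 0.01536 = 0.00384, 1/4 · 0.00128 = 0.00032, 1/4 · 9e-05 = 2.25e-05; these sum to 0.020585.
The posterior is then P(r = 1 | data) = 0.79682, P(r = 6 | data) = 0.18654, P(r = 8 | data) = 0.015545, P(r = 9 | data) = 0.001093.
So P(yellow next | data) = Σ P(yellow next | H) P(H | data) = (1/10)(0.79682) + (3/5)(0.18654) + (4/5)(0.015545) + (9/10)(0.001093) = 0.20503.

0.2050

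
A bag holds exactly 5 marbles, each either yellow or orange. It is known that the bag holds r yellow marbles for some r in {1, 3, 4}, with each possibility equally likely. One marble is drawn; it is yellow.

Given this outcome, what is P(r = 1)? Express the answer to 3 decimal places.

0.125

The likelihood of this draw under each hypothesis: P(data | r = 1) = (1/5) = 1/5; P(data | r = 3) = (3/5) = 3/5; P(data | r = 4) = (4/5) = 4/5.
Weighting by the prior gives 1/3 · 1/5 = 1/15, 1/3 · 3/5 = 1/5, 1/3 · 4/5 = 4/15; these sum to 8/15.
Hence P(r = 1 | data) = (1/15) / (8/15) = 1/8.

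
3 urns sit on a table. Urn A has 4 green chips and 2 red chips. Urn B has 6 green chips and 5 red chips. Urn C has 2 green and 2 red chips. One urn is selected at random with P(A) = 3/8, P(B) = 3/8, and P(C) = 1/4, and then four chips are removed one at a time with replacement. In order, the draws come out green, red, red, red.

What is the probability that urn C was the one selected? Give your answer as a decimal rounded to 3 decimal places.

The likelihood of the observed sequence under each hypothesis: P(data | urn A) = (4/6)(2/6)(2/6)(2/6) = 0.024691; P(data | urn B) = (6/11)(5/11)(5/11)(5/11) = 0.051226; P(data | urn C) = (2/4)(2/4)(2/4)(2/4) = 0.0625.
Weighting by the prior gives 3/8 · 0.024691 = 0.0092593, 3/8 · 0.051226 = 0.01921, 1/4 · 0.0625 = 0.015625; with total 0.044094.
Therefore the posterior P(urn C | data) = (0.015625) / (0.044094) = 0.35436.

0.354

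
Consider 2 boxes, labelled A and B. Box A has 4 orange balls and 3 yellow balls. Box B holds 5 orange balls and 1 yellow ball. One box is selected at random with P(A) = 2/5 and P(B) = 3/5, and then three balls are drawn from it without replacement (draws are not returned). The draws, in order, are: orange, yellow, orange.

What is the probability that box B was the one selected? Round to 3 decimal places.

0.593

Under each hypothesis, the probability of the observed sequence is: P(data | box A) = (4/7)(3/6)(3/5) = 6/35; P(data | box B) = (5/6)(1/5)(4/4) = 1/6.
Weighting by the prior gives 2/5 · 6/35 = 12/175, 3/5 · 1/6 = 1/10; with total 59/350.
By Bayes' rule, P(box B | data) = (1/10) / (59/350) = 35/59.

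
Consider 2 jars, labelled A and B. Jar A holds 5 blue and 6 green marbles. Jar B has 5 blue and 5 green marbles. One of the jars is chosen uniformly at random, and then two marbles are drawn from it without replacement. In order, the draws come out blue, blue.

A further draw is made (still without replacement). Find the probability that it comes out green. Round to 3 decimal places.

Under each hypothesis, the probability of the observed sequence is: P(data | jar A) = (5/11)(4/10) = 2/11; P(data | jar B) = (5/10)(4/9) = 2/9.
The prior-weighted likelihoods are 1/2 · 2/11 = 1/11, 1/2 · 2/9 = 1/9; these sum to 20/99.
Normalising, the posterior is P(jar A | data) = 9/20, P(jar B | data) = 11/20.
The predictive probability is P(green next | data) = (2/3)(9/20) + (5/8)(11/20) = 103/160.

0.644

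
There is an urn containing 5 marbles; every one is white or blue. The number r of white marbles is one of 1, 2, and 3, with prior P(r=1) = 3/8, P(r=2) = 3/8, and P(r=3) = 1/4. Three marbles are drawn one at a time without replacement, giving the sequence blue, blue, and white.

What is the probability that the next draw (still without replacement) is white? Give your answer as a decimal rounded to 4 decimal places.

Compute the likelihood of the observed sequence for each case: P(data | r = 1) = (4/5)(3/4)(1/3) = 1/5; P(data | r = 2) = (3/5)(2/4)(2/3) = 1/5; P(data | r = 3) = (2/5)(1/4)(3/3) = 1/10.
Multiplying each by its prior: 3/8 · 1/5 = 3/40, 3/8 · 1/5 = 3/40, 1/4 · 1/10 = 1/40; with total 7/40.
Normalising, the posterior is P(r = 1 | data) = 3/7, P(r = 2 | data) = 3/7, P(r = 3 | data) = 1/7.
So P(white next | data) = Σ P(white next | H) P(H | data) = (0)(3/7) + (1/2)(3/7) + (1)(1/7) = 5/14.

0.3571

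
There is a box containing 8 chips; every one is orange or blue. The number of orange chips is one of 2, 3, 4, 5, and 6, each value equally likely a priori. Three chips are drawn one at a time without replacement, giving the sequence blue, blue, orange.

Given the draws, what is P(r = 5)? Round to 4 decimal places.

The likelihood of the observed sequence under each hypothesis: P(data | r = 2) = (6/8)(5/7)(2/6) = 5/28; P(data | r = 3) = (5/8)(4/7)(3/6) = 5/28; P(data | r = 4) = (4/8)(3/7)(4/6) = 1/7; P(data | r = 5) = (3/8)(2/7)(5/6) = 5/56; P(data | r = 6) = (2/8)(1/7)(6/6) = 1/28.
The prior-weighted likelihoods are 1/5 · 5/28 = 1/28, 1/5 · 5/28 = 1/28, 1/5 · 1/7 = 1/35, 1/5 · 5/56 = 1/56, 1/5 · 1/28 = 1/140; these sum to 1/8.
By Bayes' rule, P(r = 5 | data) = (1/56) / (1/8) = 1/7.

0.1429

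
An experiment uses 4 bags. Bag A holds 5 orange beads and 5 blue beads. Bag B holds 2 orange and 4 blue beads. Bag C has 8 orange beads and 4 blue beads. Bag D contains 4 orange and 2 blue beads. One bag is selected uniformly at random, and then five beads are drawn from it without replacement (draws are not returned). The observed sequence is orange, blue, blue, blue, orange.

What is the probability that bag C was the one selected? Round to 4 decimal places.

The likelihood of the observed sequence under each hypothesis: P(data | bag A) = (5/10)(5/9)(4/8)(3/7)(4/6) = 0.039683; P(data | bag B) = (2/6)(4/5)(3/4)(2/3)(1/2) = 0.066667; P(data | bag C) = (8/12)(4/11)(3/10)(2/9)(7/8) = 0.014141; P(data | bag D) = (4/6)(2/5)(1/4)(0/3) = 0.
The prior-weighted likelihoods are 1/4 · 0.039683 = 0.0099206, 1/4 · 0.066667 = 0.016667, 1/4 · 0.014141 = 0.0035354, 1/4 · 0 = 0; summing to 0.030123.
Hence P(bag C | data) = (0.0035354) / (0.030123) = 0.11737.

0.1174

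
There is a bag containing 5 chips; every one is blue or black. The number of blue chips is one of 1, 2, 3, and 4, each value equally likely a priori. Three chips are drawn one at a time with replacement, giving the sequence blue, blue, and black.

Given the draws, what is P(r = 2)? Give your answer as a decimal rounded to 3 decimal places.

0.240

For each hypothesis, P(data | H) works out to: P(data | r = 1) = (1/5)(1/5)(4/5) = 4/125; P(data | r = 2) = (2/5)(2/5)(3/5) = 12/125; P(data | r = 3) = (3/5)(3/5)(2/5) = 18/125; P(data | r = 4) = (4/5)(4/5)(1/5) = 16/125.
Multiplying each by its prior: 1/4 · 4/125 = 1/125, 1/4 · 12/125 = 3/125, 1/4 · 18/125 = 9/250, 1/4 · 16/125 = 4/125; summing to 1/10.
By Bayes' rule, P(r = 2 | data) = (3/125) / (1/10) = 6/25.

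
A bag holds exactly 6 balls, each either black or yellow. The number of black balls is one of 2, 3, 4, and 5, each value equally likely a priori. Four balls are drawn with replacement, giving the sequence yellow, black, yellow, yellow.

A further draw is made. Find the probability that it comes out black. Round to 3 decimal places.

The likelihood of the observed sequence under each hypothesis: P(data | r = 2) = (4/6)(2/6)(4/6)(4/6) = 0.098765; P(data | r = 3) = (3/6)(3/6)(3/6)(3/6) = 0.0625; P(data | r = 4) = (2/6)(4/6)(2/6)(2/6) = 0.024691; P(data | r = 5) = (1/6)(5/6)(1/6)(1/6) = 0.003858.
Weighting by the prior gives 1/4 · 0.098765 = 0.024691, 1/4 · 0.0625 = 0.015625, 1/4 · 0.024691 = 0.0061728, 1/4 · 0.003858 = 0.00096451; summing to 0.047454.
Dividing through by the total gives posterior P(r = 2 | data) = 0.52033, P(r = 3 | data) = 0.32927, P(r = 4 | data) = 0.13008, P(r = 5 | data) = 0.020325.
The predictive probability is P(black next | data) = (1/3)(0.52033) + (1/2)(0.32927) + (2/3)(0.13008) + (5/6)(0.020325) = 0.44173.

0.442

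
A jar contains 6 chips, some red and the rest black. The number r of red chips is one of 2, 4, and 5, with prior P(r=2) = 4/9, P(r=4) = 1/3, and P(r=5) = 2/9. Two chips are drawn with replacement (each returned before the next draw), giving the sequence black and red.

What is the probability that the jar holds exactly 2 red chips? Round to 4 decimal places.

For each hypothesis, P(data | H) works out to: P(data | r = 2) = (4/6)(2/6) = 2/9; P(data | r = 4) = (2/6)(4/6) = 2/9; P(data | r = 5) = (1/6)(5/6) = 5/36.
Weighting by the prior gives 4/9 · 2/9 = 8/81, 1/3 · 2/9 = 2/27, 2/9 · 5/36 = 5/162; summing to 11/54.
So P(r = 2 | data) = (8/81) / (11/54) = 16/33.

0.4848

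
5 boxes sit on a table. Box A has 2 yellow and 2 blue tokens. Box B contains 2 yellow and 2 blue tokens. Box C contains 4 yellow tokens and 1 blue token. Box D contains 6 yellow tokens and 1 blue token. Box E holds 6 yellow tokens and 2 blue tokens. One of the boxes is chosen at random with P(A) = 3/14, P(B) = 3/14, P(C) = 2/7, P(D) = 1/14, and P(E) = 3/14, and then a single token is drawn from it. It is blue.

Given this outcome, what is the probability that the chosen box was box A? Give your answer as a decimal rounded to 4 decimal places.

The likelihood of this draw under each hypothesis: P(data | box A) = (2/4) = 0.5; P(data | box B) = (2/4) = 0.5; P(data | box C) = (1/5) = 0.2; P(data | box D) = (1/7) = 0.14286; P(data | box E) = (2/8) = 0.25.
The prior-weighted likelihoods are 3/14 · 0.5 = 0.10714, 3/14 · 0.5 = 0.10714, 2/7 · 0.2 = 0.057143, 1/14 · 0.14286 = 0.010204, 3/14 · 0.25 = 0.053571; summing to 0.3352.
Hence P(box A | data) = (0.10714) / (0.3352) = 0.31963.

0.3196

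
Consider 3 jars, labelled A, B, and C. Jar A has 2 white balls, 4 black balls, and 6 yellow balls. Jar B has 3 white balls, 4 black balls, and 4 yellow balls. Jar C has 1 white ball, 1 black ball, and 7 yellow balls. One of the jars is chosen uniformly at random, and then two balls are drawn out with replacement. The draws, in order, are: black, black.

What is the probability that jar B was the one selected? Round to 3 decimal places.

0.517

Under each hypothesis, the probability of the observed sequence is: P(data | jar A) = (4/12)(4/12) = 0.11111; P(data | jar B) = (4/11)(4/11) = 0.13223; P(data | jar C) = (1/9)(1/9) = 0.012346.
Multiplying each by its prior: 1/3 · 0.11111 = 0.037037, 1/3 · 0.13223 = 0.044077, 1/3 · 0.012346 = 0.0041152; summing to 0.085229.
By Bayes' rule, P(jar B | data) = (0.044077) / (0.085229) = 0.51716.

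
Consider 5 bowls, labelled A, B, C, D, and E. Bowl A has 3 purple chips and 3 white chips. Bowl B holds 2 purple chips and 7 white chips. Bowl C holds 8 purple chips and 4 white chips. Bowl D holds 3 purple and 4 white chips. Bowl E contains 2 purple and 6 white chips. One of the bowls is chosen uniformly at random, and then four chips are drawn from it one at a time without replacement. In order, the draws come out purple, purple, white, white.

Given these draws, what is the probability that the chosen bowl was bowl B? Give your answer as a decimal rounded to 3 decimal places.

Compute the likelihood of the observed sequence for each case: P(data | bowl A) = (3/6)(2/5)(3/4)(2/3) = 0.1; P(data | bowl B) = (2/9)(1/8)(7/7)(6/6) = 0.027778; P(data | bowl C) = (8/12)(7/11)(4/10)(3/9) = 0.056566; P(data | bowl D) = (3/7)(2/6)(4/5)(3/4) = 0.085714; P(data | bowl E) = (2/8)(1/7)(6/6)(5/5) = 0.035714.
Multiplying each by its prior: 1/5 · 0.1 = 0.02, 1/5 · 0.027778 = 0.0055556, 1/5 · 0.056566 = 0.011313, 1/5 · 0.085714 = 0.017143, 1/5 · 0.035714 = 0.0071429; these sum to 0.061154.
By Bayes' rule, P(bowl B | data) = (0.0055556) / (0.061154) = 0.090845.

0.091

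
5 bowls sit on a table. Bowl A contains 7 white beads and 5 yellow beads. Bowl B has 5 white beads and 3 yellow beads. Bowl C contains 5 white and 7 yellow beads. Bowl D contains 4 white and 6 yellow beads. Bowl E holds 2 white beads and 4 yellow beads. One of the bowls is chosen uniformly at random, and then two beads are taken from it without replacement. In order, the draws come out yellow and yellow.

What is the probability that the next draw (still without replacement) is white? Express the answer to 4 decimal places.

Compute the likelihood of the observed sequence for each case: P(data | bowl A) = (5/12)(4/11) = 0.15152; P(data | bowl B) = (3/8)(2/7) = 0.10714; P(data | bowl C) = (7/12)(6/11) = 0.31818; P(data | bowl D) = (6/10)(5/9) = 0.33333; P(data | bowl E) = (4/6)(3/5) = 0.4.
The prior-weighted likelihoods are 1/5 · 0.15152 = 0.030303, 1/5 · 0.10714 = 0.021429, 1/5 · 0.31818 = 0.063636, 1/5 · 0.33333 = 0.066667, 1/5 · 0.4 = 0.08; with total 0.26203.
The posterior is then P(bowl A | data) = 0.11565, P(bowl B | data) = 0.081778, P(bowl C | data) = 0.24285, P(bowl D | data) = 0.25442, P(bowl E | data) = 0.3053.
So P(white next | data) = Σ P(white next | H) P(H | data) = (7/10)(0.11565) + (5/6)(0.081778) + (1/2)(0.24285) + (1/2)(0.25442) + (1/2)(0.3053) = 0.55039.

0.5504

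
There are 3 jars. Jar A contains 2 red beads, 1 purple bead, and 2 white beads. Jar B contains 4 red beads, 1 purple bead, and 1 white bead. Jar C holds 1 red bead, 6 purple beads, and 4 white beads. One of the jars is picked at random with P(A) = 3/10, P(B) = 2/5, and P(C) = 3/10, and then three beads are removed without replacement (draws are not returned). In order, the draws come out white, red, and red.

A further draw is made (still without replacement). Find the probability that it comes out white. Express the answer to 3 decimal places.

0.167

For each hypothesis, P(data | H) works out to: P(data | jar A) = (2/5)(2/4)(1/3) = 1/15; P(data | jar B) = (1/6)(4/5)(3/4) = 1/10; P(data | jar C) = (4/11)(1/10)(0/9) = 0.
The prior-weighted likelihoods are 3/10 · 1/15 = 1/50, 2/5 · 1/10 = 1/25, 3/10 · 0 = 0; with total 3/50.
Dividing through by the total gives posterior P(jar A | data) = 1/3, P(jar B | data) = 2/3, P(jar C | data) = 0.
Averaging over the posterior, P(white next | data) = (1/2)(1/3) + (0)(2/3) = 1/6.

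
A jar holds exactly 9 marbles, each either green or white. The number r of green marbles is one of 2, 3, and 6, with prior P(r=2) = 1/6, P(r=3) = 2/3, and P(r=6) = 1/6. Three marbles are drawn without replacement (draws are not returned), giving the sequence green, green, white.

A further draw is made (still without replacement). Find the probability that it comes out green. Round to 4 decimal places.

Under each hypothesis, the probability of the observed sequence is: P(data | r = 2) = (2/9)(1/8)(7/7) = 1/36; P(data | r = 3) = (3/9)(2/8)(6/7) = 1/14; P(data | r = 6) = (6/9)(5/8)(3/7) = 5/28.
Weighting by the prior gives 1/6 · 1/36 = 1/216, 2/3 · 1/14 = 1/21, 1/6 · 5/28 = 5/168; these sum to 31/378.
The posterior is then P(r = 2 | data) = 7/124, P(r = 3 | data) = 18/31, P(r = 6 | data) = 45/124.
The predictive probability is P(green next | data) = (0)(7/124) + (1/6)(18/31) + (2/3)(45/124) = 21/62.

0.3387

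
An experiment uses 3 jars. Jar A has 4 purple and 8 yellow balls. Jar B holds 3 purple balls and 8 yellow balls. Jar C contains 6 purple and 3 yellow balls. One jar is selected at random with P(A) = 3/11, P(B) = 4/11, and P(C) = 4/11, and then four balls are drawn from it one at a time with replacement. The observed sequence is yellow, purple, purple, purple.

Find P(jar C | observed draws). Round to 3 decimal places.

0.748

Compute the likelihood of the observed sequence for each case: P(data | jar A) = (8/12)(4/12)(4/12)(4/12) = 0.024691; P(data | jar B) = (8/11)(3/11)(3/11)(3/11) = 0.014753; P(data | jar C) = (3/9)(6/9)(6/9)(6/9) = 0.098765.
Weighting by the prior gives 3/11 · 0.024691 = 0.006734, 4/11 · 0.014753 = 0.0053648, 4/11 · 0.098765 = 0.035915; these sum to 0.048013.
Hence P(jar C | data) = (0.035915) / (0.048013) = 0.74801.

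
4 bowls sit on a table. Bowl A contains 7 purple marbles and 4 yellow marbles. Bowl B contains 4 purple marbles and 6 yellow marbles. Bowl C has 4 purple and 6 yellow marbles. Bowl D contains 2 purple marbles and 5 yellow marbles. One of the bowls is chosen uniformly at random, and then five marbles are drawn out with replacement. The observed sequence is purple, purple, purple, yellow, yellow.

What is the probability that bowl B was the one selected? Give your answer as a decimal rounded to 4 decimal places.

For each hypothesis, P(data | H) works out to: P(data | bowl A) = (7/11)(7/11)(7/11)(4/11)(4/11) = 0.034076; P(data | bowl B) = (4/10)(4/10)(4/10)(6/10)(6/10) = 0.02304; P(data | bowl C) = (4/10)(4/10)(4/10)(6/10)(6/10) = 0.02304; P(data | bowl D) = (2/7)(2/7)(2/7)(5/7)(5/7) = 0.0119.
Weighting by the prior gives 1/4 · 0.034076 = 0.008519, 1/4 · 0.02304 = 0.00576, 1/4 · 0.02304 = 0.00576, 1/4 · 0.0119 = 0.002975; with total 0.023014.
Hence P(bowl B | data) = (0.00576) / (0.023014) = 0.25028.

0.2503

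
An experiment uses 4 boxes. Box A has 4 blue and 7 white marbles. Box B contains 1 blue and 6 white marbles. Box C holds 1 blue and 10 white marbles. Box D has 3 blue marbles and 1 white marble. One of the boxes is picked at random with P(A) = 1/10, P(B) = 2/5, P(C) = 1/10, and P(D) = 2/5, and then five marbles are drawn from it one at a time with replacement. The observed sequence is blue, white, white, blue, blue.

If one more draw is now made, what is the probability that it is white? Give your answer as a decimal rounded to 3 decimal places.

Compute the likelihood of the observed sequence for each case: P(data | box A) = (4/11)(7/11)(7/11)(4/11)(4/11) = 0.019472; P(data | box B) = (1/7)(6/7)(6/7)(1/7)(1/7) = 0.002142; P(data | box C) = (1/11)(10/11)(10/11)(1/11)(1/11) = 0.00062092; P(data | box D) = (3/4)(1/4)(1/4)(3/4)(3/4) = 0.026367.
Multiplying each by its prior: 1/10 · 0.019472 = 0.0019472, 2/5 · 0.002142 = 0.00085679, 1/10 · 0.00062092 = 6.2092e-05, 2/5 · 0.026367 = 0.010547; with total 0.013413.
Dividing through by the total gives posterior P(box A | data) = 0.14517, P(box B | data) = 0.063877, P(box C | data) = 0.0046293, P(box D | data) = 0.78632.
So P(white next | data) = Σ P(white next | H) P(H | data) = (7/11)(0.14517) + (6/7)(0.063877) + (10/11)(0.0046293) + (1/4)(0.78632) = 0.34792.

0.348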